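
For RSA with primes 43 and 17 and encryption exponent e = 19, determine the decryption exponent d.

Step 1: n = 43 * 17 = 731.
Step 2: phi(n) = 42 * 16 = 672.
Step 3: Find d such that 19 * d = 1 (mod 672).
Step 4: d = 19^(-1) mod 672 = 283.
Verification: 19 * 283 = 5377 = 8 * 672 + 1.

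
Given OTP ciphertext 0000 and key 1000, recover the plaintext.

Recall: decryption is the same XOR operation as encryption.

Step 1: XOR ciphertext with key:
  Ciphertext: 0000
  Key:        1000
  XOR:        1000
Step 2: Plaintext = 1000 = 8 in decimal.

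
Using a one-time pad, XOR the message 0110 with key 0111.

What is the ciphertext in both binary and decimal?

Step 1: Write out the XOR operation bit by bit:
  Message: 0110
  Key:     0111
  XOR:     0001
Step 2: Convert to decimal: 0001 = 1.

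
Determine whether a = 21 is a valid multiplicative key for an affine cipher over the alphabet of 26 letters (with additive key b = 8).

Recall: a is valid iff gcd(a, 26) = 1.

Step 1: Compute gcd(21, 26).
Step 2: gcd(21, 26) = 1.
Since gcd = 1, 21 is coprime with 26, so it is a valid key.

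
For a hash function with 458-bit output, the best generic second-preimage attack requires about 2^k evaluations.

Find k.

Step 1: The hash has a 458-bit output.
Step 2: Second-preimage resistance means: given a specific input x, it should be infeasible to find a different y with h(y) = h(x).
With a 458-bit output, a generic search for a second preimage costs about 2^458 evaluations (each trial matches the fixed target with probability 2^-458).
Step 3: Security level = 458 bits.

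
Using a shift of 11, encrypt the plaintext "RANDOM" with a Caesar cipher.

Step 1: For each letter, shift forward by 11 positions (mod 26).
  R (position 17) -> position (17+11) mod 26 = 2 -> C
  A (position 0) -> position (0+11) mod 26 = 11 -> L
  N (position 13) -> position (13+11) mod 26 = 24 -> Y
  D (position 3) -> position (3+11) mod 26 = 14 -> O
  O (position 14) -> position (14+11) mod 26 = 25 -> Z
  M (position 12) -> position (12+11) mod 26 = 23 -> X
Result: CLYOZX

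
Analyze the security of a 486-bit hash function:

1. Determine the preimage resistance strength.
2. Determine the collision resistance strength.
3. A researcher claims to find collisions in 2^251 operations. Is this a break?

Step 1: Preimage resistance requires brute-force of 2^486 operations.
Step 2: Collision resistance (birthday bound) = 2^(486/2) = 2^243.
Step 3: The claimed attack costs 2^251 operations.
Step 4: Since 2^251 >= 2^243, the claimed attack is no faster than the generic birthday attack, so this does not break collision resistance.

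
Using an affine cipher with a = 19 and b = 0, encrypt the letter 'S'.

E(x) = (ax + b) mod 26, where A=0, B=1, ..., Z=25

Step 1: Convert 'S' to number: x = 18.
Step 2: E(18) = (19 * 18 + 0) mod 26 = 342 mod 26 = 4.
Step 3: Convert 4 back to letter: E.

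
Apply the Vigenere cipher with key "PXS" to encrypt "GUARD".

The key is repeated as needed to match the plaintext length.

Step 1: Repeat key to match plaintext length:
  Plaintext: GUARD
  Key:       PXSPX
Step 2: Encrypt each letter:
  G(6) + P(15) = (6+15) mod 26 = 21 = V
  U(20) + X(23) = (20+23) mod 26 = 17 = R
  A(0) + S(18) = (0+18) mod 26 = 18 = S
  R(17) + P(15) = (17+15) mod 26 = 6 = G
  D(3) + X(23) = (3+23) mod 26 = 0 = A
Ciphertext: VRSGA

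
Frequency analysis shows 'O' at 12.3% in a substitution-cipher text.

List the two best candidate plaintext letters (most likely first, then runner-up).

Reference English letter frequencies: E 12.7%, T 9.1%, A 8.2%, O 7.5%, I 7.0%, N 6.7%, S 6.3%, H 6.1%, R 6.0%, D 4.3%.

Step 1: Observed frequency of 'O' is 12.3%.
Step 2: Compute distances to each reference frequency and sort:
  E (12.7%): difference = 0.4% <-- BEST
  T (9.1%): difference = 3.2% <-- RUNNER-UP
  A (8.2%): difference = 4.1%
  O (7.5%): difference = 4.8%
  I (7.0%): difference = 5.3%
Step 3: Most likely is 'E' (12.7%, diff 0.4%); second most likely is 'T' (9.1%, diff 3.2%).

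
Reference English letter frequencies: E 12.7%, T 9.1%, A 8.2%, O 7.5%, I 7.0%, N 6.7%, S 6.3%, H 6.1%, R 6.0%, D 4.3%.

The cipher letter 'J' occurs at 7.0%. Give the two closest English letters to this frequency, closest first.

Step 1: Observed frequency of 'J' is 7.0%.
Step 2: Compute distances to each reference frequency and sort:
  I (7.0%): difference = 0.0% <-- BEST
  N (6.7%): difference = 0.3% <-- RUNNER-UP
  O (7.5%): difference = 0.5%
  S (6.3%): difference = 0.7%
  H (6.1%): difference = 0.9%
Step 3: Most likely is 'I' (7.0%, diff 0.0%); second most likely is 'N' (6.7%, diff 0.3%).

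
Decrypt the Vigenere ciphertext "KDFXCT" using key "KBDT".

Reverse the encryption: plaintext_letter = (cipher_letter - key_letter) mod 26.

Step 1: Extend key: KBDTKB
Step 2: Decrypt each letter (c - k) mod 26:
  K(10) - K(10) = (10-10) mod 26 = 0 = A
  D(3) - B(1) = (3-1) mod 26 = 2 = C
  F(5) - D(3) = (5-3) mod 26 = 2 = C
  X(23) - T(19) = (23-19) mod 26 = 4 = E
  C(2) - K(10) = (2-10) mod 26 = 18 = S
  T(19) - B(1) = (19-1) mod 26 = 18 = S
Plaintext: ACCESS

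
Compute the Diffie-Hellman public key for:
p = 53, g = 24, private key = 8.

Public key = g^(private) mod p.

Step 1: A = g^a mod p = 24^8 mod 53.
  24^1 mod 53 = 24
  24^2 mod 53 = (24 * 24) mod 53 = 46
  24^3 mod 53 = (46 * 24) mod 53 = 44
  24^4 mod 53 = (44 * 24) mod 53 = 49
  24^5 mod 53 = (49 * 24) mod 53 = 10
  24^6 mod 53 = (10 * 24) mod 53 = 28
  24^7 mod 53 = (28 * 24) mod 53 = 36
  24^8 mod 53 = (36 * 24) mod 53 = 16
Result: A = 16.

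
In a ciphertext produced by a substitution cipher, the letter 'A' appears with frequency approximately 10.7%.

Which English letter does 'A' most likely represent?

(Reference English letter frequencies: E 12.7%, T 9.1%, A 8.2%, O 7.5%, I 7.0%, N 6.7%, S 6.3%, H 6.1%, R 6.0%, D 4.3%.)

Step 1: The observed frequency is 10.7%.
Step 2: Compare with English frequencies:
  E: 12.7% (difference: 2.0%)
  T: 9.1% (difference: 1.6%) <-- closest
  A: 8.2% (difference: 2.5%)
  O: 7.5% (difference: 3.2%)
  I: 7.0% (difference: 3.7%)
  N: 6.7% (difference: 4.0%)
  S: 6.3% (difference: 4.4%)
  H: 6.1% (difference: 4.6%)
  R: 6.0% (difference: 4.7%)
  D: 4.3% (difference: 6.4%)
Step 3: 'A' most likely represents 'T' (frequency 9.1%).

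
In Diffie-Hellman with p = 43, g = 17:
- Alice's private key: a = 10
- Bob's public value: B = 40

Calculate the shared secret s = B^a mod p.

Step 1: s = B^a mod p = 40^10 mod 43.
  40^1 mod 43 = 40
  40^2 mod 43 = (40 * 40) mod 43 = 9
  40^3 mod 43 = (9 * 40) mod 43 = 16
  40^4 mod 43 = (16 * 40) mod 43 = 38
  40^5 mod 43 = (38 * 40) mod 43 = 15
  40^6 mod 43 = (15 * 40) mod 43 = 41
  40^7 mod 43 = (41 * 40) mod 43 = 6
  40^8 mod 43 = (6 * 40) mod 43 = 25
  40^9 mod 43 = (25 * 40) mod 43 = 11
  40^10 mod 43 = (11 * 40) mod 43 = 10
Result: shared secret = 10.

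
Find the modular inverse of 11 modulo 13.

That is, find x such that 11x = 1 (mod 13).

Step 1: We need x such that 11 * x = 1 (mod 13).
Step 2: Using the extended Euclidean algorithm or trial:
  11 * 6 = 66 = 5 * 13 + 1.
Step 3: Since 66 mod 13 = 1, the inverse is x = 6.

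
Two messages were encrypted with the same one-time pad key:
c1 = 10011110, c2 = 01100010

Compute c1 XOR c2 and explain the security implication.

Step 1: c1 XOR c2 = (m1 XOR k) XOR (m2 XOR k).
Step 2: By XOR associativity/commutativity: = m1 XOR m2 XOR k XOR k = m1 XOR m2.
Step 3: 10011110 XOR 01100010 = 11111100 = 252.
Step 4: The key cancels out! An attacker learns m1 XOR m2 = 252, revealing the relationship between plaintexts.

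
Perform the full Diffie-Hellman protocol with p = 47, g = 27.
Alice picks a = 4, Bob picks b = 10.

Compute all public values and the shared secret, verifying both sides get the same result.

Step 1: A = g^a mod p = 27^4 mod 47 = 12.
Step 2: B = g^b mod p = 27^10 mod 47 = 25.
Step 3: Alice computes s = B^a mod p = 25^4 mod 47 = 8.
Step 4: Bob computes s = A^b mod p = 12^10 mod 47 = 8.
Both sides agree: shared secret = 8.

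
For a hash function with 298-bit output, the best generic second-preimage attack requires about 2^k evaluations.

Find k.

Step 1: The hash has a 298-bit output.
Step 2: Second-preimage resistance means: given a specific input x, it should be infeasible to find a different y with h(y) = h(x).
With a 298-bit output, a generic search for a second preimage costs about 2^298 evaluations (each trial matches the fixed target with probability 2^-298).
Step 3: Security level = 298 bits.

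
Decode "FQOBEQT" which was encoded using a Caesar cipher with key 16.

Step 1: Reverse the shift by subtracting 16 from each letter position.
  F (position 5) -> position (5-16) mod 26 = 15 -> P
  Q (position 16) -> position (16-16) mod 26 = 0 -> A
  O (position 14) -> position (14-16) mod 26 = 24 -> Y
  B (position 1) -> position (1-16) mod 26 = 11 -> L
  E (position 4) -> position (4-16) mod 26 = 14 -> O
  Q (position 16) -> position (16-16) mod 26 = 0 -> A
  T (position 19) -> position (19-16) mod 26 = 3 -> D
Decrypted message: PAYLOAD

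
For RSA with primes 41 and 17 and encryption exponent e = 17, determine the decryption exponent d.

Step 1: n = 41 * 17 = 697.
Step 2: phi(n) = 40 * 16 = 640.
Step 3: Find d such that 17 * d = 1 (mod 640).
Step 4: d = 17^(-1) mod 640 = 113.
Verification: 17 * 113 = 1921 = 3 * 640 + 1.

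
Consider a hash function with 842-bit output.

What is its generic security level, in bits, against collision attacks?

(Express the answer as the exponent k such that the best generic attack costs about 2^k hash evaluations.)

Step 1: The hash has a 842-bit output.
Step 2: Collision resistance means it should be infeasible to find any x != y with h(x) = h(y).
By the birthday bound, a generic collision search succeeds after about sqrt(2^842) = 2^(842/2) = 2^421 evaluations.
Step 3: Security level = 421 bits.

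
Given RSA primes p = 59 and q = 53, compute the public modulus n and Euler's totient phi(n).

Step 1: n = p * q = 59 * 53 = 3127.
Step 2: phi(n) = (p-1)(q-1) = 58 * 52 = 3016.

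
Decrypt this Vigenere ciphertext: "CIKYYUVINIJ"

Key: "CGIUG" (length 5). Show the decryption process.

Step 1: Key 'CGIUG' has length 5. Extended key: CGIUGCGIUGC
Step 2: Decrypt each position:
  C(2) - C(2) = 0 = A
  I(8) - G(6) = 2 = C
  K(10) - I(8) = 2 = C
  Y(24) - U(20) = 4 = E
  Y(24) - G(6) = 18 = S
  U(20) - C(2) = 18 = S
  V(21) - G(6) = 15 = P
  I(8) - I(8) = 0 = A
  N(13) - U(20) = 19 = T
  I(8) - G(6) = 2 = C
  J(9) - C(2) = 7 = H
Plaintext: ACCESSPATCH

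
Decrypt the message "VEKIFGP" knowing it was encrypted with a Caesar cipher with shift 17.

Step 1: Reverse the shift by subtracting 17 from each letter position.
  V (position 21) -> position (21-17) mod 26 = 4 -> E
  E (position 4) -> position (4-17) mod 26 = 13 -> N
  K (position 10) -> position (10-17) mod 26 = 19 -> T
  I (position 8) -> position (8-17) mod 26 = 17 -> R
  F (position 5) -> position (5-17) mod 26 = 14 -> O
  G (position 6) -> position (6-17) mod 26 = 15 -> P
  P (position 15) -> position (15-17) mod 26 = 24 -> Y
Decrypted message: ENTROPY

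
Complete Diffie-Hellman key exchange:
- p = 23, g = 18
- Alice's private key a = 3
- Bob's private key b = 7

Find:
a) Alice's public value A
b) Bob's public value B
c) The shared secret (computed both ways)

Step 1: A = g^a mod p = 18^3 mod 23 = 13.
Step 2: B = g^b mod p = 18^7 mod 23 = 6.
Step 3: Alice computes s = B^a mod p = 6^3 mod 23 = 9.
Step 4: Bob computes s = A^b mod p = 13^7 mod 23 = 9.
Both sides agree: shared secret = 9.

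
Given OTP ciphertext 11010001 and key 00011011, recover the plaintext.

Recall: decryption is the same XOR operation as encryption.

Step 1: XOR ciphertext with key:
  Ciphertext: 11010001
  Key:        00011011
  XOR:        11001010
Step 2: Plaintext = 11001010 = 202 in decimal.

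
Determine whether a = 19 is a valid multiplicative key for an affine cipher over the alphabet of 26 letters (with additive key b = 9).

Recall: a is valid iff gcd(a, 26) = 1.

Step 1: Compute gcd(19, 26).
Step 2: gcd(19, 26) = 1.
Since gcd = 1, 19 is coprime with 26, so it is a valid key.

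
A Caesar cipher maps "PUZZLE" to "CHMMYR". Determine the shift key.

Step 1: Compare first letters: P (position 15) -> C (position 2).
Step 2: Shift = (2 - 15) mod 26 = 13.
The shift value is 13.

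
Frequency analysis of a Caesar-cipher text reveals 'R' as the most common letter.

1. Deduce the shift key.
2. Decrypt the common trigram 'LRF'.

Step 1: In English, 'E' is the most frequent letter (12.7%).
Step 2: The most frequent ciphertext letter is 'R' (position 17).
Step 3: Shift = (17 - 4) mod 26 = 13.
Step 4: Decrypt 'LRF' by shifting back 13:
  L -> Y
  R -> E
  F -> S
Step 5: 'LRF' decrypts to 'YES'.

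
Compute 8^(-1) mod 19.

Step 1: We need x such that 8 * x = 1 (mod 19).
Step 2: Using the extended Euclidean algorithm or trial:
  8 * 12 = 96 = 5 * 19 + 1.
Step 3: Since 96 mod 19 = 1, the inverse is x = 12.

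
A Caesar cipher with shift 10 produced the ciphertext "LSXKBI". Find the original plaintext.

Step 1: Reverse the shift by subtracting 10 from each letter position.
  L (position 11) -> position (11-10) mod 26 = 1 -> B
  S (position 18) -> position (18-10) mod 26 = 8 -> I
  X (position 23) -> position (23-10) mod 26 = 13 -> N
  K (position 10) -> position (10-10) mod 26 = 0 -> A
  B (position 1) -> position (1-10) mod 26 = 17 -> R
  I (position 8) -> position (8-10) mod 26 = 24 -> Y
Decrypted message: BINARY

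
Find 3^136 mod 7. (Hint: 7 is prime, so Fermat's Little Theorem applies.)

Step 1: Since 7 is prime, by Fermat's Little Theorem: 3^6 = 1 (mod 7).
Step 2: Reduce exponent: 136 mod 6 = 4.
Step 3: So 3^136 = 3^4 (mod 7).
Step 4: 3^4 mod 7 = 4.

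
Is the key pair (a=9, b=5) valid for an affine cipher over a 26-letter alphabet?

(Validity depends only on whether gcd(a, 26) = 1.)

Step 1: Compute gcd(9, 26).
Step 2: gcd(9, 26) = 1.
Since gcd = 1, 9 is coprime with 26, so it is a valid key.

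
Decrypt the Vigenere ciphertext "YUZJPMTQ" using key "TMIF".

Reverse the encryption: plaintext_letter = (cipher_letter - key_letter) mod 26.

Step 1: Extend key: TMIFTMIF
Step 2: Decrypt each letter (c - k) mod 26:
  Y(24) - T(19) = (24-19) mod 26 = 5 = F
  U(20) - M(12) = (20-12) mod 26 = 8 = I
  Z(25) - I(8) = (25-8) mod 26 = 17 = R
  J(9) - F(5) = (9-5) mod 26 = 4 = E
  P(15) - T(19) = (15-19) mod 26 = 22 = W
  M(12) - M(12) = (12-12) mod 26 = 0 = A
  T(19) - I(8) = (19-8) mod 26 = 11 = L
  Q(16) - F(5) = (16-5) mod 26 = 11 = L
Plaintext: FIREWALL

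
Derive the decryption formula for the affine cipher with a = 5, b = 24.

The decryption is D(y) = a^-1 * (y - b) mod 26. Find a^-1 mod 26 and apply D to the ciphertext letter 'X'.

Step 1: Find a^-1, the modular inverse of 5 mod 26.
Step 2: We need 5 * a^-1 = 1 (mod 26).
Step 3: 5 * 21 = 105 = 4 * 26 + 1, so a^-1 = 21.
Step 4: D(y) = 21(y - 24) mod 26.
Step 5: Apply to 'X' (y = 23): D(23) = 21 * (23 - 24) mod 26 = 21 * -1 mod 26 = 5 -> 'F'.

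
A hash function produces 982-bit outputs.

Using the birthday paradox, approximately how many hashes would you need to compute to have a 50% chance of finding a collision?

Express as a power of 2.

Step 1: The birthday paradox gives collision probability ~50% after sqrt(2^n) = 2^(n/2) hashes.
Step 2: For 982-bit output: 2^(982/2) = 2^491.
Step 3: Approximately 2^491 hash computations needed.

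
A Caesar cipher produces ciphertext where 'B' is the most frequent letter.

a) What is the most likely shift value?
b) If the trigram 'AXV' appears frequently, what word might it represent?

Step 1: In English, 'E' is the most frequent letter (12.7%).
Step 2: The most frequent ciphertext letter is 'B' (position 1).
Step 3: Shift = (1 - 4) mod 26 = 23.
Step 4: Decrypt 'AXV' by shifting back 23:
  A -> D
  X -> A
  V -> Y
Step 5: 'AXV' decrypts to 'DAY'.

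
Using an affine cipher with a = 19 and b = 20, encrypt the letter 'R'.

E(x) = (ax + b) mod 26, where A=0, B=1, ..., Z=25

Step 1: Convert 'R' to number: x = 17.
Step 2: E(17) = (19 * 17 + 20) mod 26 = 343 mod 26 = 5.
Step 3: Convert 5 back to letter: F.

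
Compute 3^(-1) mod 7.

Step 1: We need x such that 3 * x = 1 (mod 7).
Step 2: Using the extended Euclidean algorithm or trial:
  3 * 5 = 15 = 2 * 7 + 1.
Step 3: Since 15 mod 7 = 1, the inverse is x = 5.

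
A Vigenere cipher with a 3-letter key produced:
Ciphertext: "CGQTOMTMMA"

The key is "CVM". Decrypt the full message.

Step 1: Key 'CVM' has length 3. Extended key: CVMCVMCVMC
Step 2: Decrypt each position:
  C(2) - C(2) = 0 = A
  G(6) - V(21) = 11 = L
  Q(16) - M(12) = 4 = E
  T(19) - C(2) = 17 = R
  O(14) - V(21) = 19 = T
  M(12) - M(12) = 0 = A
  T(19) - C(2) = 17 = R
  M(12) - V(21) = 17 = R
  M(12) - M(12) = 0 = A
  A(0) - C(2) = 24 = Y
Plaintext: ALERTARRAY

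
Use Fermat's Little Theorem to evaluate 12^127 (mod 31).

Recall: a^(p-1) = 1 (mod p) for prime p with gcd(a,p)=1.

Step 1: Since 31 is prime, by Fermat's Little Theorem: 12^30 = 1 (mod 31).
Step 2: Reduce exponent: 127 mod 30 = 7.
Step 3: So 12^127 = 12^7 (mod 31).
Step 4: 12^7 mod 31 = 24.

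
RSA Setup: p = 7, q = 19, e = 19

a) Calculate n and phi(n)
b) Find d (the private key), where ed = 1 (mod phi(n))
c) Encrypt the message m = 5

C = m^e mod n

Step 1: n = 7 * 19 = 133.
Step 2: phi(n) = (7-1)(19-1) = 6 * 18 = 108.
Step 3: Find d = 19^(-1) mod 108 = 91.
  Verify: 19 * 91 = 1729 = 1 (mod 108).
Step 4: C = 5^19 mod 133 = 5.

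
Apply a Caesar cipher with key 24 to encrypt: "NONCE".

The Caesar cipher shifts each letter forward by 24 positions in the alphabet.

Step 1: For each letter, shift forward by 24 positions (mod 26).
  N (position 13) -> position (13+24) mod 26 = 11 -> L
  O (position 14) -> position (14+24) mod 26 = 12 -> M
  N (position 13) -> position (13+24) mod 26 = 11 -> L
  C (position 2) -> position (2+24) mod 26 = 0 -> A
  E (position 4) -> position (4+24) mod 26 = 2 -> C
Result: LMLAC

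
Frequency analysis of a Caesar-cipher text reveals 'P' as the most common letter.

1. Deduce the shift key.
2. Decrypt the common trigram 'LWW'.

Step 1: In English, 'E' is the most frequent letter (12.7%).
Step 2: The most frequent ciphertext letter is 'P' (position 15).
Step 3: Shift = (15 - 4) mod 26 = 11.
Step 4: Decrypt 'LWW' by shifting back 11:
  L -> A
  W -> L
  W -> L
Step 5: 'LWW' decrypts to 'ALL'.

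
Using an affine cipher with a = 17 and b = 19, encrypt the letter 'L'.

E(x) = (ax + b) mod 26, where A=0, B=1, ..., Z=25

Step 1: Convert 'L' to number: x = 11.
Step 2: E(11) = (17 * 11 + 19) mod 26 = 206 mod 26 = 24.
Step 3: Convert 24 back to letter: Y.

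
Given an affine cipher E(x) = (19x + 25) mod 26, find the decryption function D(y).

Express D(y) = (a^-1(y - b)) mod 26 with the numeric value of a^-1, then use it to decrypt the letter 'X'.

Step 1: Find a^-1, the modular inverse of 19 mod 26.
Step 2: We need 19 * a^-1 = 1 (mod 26).
Step 3: 19 * 11 = 209 = 8 * 26 + 1, so a^-1 = 11.
Step 4: D(y) = 11(y - 25) mod 26.
Step 5: Apply to 'X' (y = 23): D(23) = 11 * (23 - 25) mod 26 = 11 * -2 mod 26 = 4 -> 'E'.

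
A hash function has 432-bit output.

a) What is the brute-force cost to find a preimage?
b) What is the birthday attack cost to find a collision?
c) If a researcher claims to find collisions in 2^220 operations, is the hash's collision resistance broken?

Step 1: Preimage resistance requires brute-force of 2^432 operations.
Step 2: Collision resistance (birthday bound) = 2^(432/2) = 2^216.
Step 3: The claimed attack costs 2^220 operations.
Step 4: Since 2^220 >= 2^216, the claimed attack is no faster than the generic birthday attack, so this does not break collision resistance.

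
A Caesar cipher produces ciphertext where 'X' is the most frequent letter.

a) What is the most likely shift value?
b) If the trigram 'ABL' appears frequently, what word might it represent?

Step 1: In English, 'E' is the most frequent letter (12.7%).
Step 2: The most frequent ciphertext letter is 'X' (position 23).
Step 3: Shift = (23 - 4) mod 26 = 19.
Step 4: Decrypt 'ABL' by shifting back 19:
  A -> H
  B -> I
  L -> S
Step 5: 'ABL' decrypts to 'HIS'.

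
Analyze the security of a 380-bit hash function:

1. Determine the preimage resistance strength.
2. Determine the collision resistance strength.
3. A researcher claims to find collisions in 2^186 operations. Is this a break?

Step 1: Preimage resistance requires brute-force of 2^380 operations.
Step 2: Collision resistance (birthday bound) = 2^(380/2) = 2^190.
Step 3: The claimed attack costs 2^186 operations.
Step 4: Since 2^186 < 2^190, the claimed attack beats the generic birthday bound, so collision resistance is broken.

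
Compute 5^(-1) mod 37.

Step 1: We need x such that 5 * x = 1 (mod 37).
Step 2: Using the extended Euclidean algorithm or trial:
  5 * 15 = 75 = 2 * 37 + 1.
Step 3: Since 75 mod 37 = 1, the inverse is x = 15.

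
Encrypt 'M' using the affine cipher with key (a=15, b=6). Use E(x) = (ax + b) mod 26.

Step 1: Convert 'M' to number: x = 12.
Step 2: E(12) = (15 * 12 + 6) mod 26 = 186 mod 26 = 4.
Step 3: Convert 4 back to letter: E.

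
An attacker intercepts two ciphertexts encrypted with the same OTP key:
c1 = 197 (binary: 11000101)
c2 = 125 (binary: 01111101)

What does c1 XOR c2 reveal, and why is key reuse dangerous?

Step 1: c1 XOR c2 = (m1 XOR k) XOR (m2 XOR k).
Step 2: By XOR associativity/commutativity: = m1 XOR m2 XOR k XOR k = m1 XOR m2.
Step 3: 11000101 XOR 01111101 = 10111000 = 184.
Step 4: The key cancels out! An attacker learns m1 XOR m2 = 184, revealing the relationship between plaintexts.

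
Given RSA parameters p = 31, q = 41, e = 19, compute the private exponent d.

Step 1: n = 31 * 41 = 1271.
Step 2: phi(n) = 30 * 40 = 1200.
Step 3: Find d such that 19 * d = 1 (mod 1200).
Step 4: d = 19^(-1) mod 1200 = 379.
Verification: 19 * 379 = 7201 = 6 * 1200 + 1.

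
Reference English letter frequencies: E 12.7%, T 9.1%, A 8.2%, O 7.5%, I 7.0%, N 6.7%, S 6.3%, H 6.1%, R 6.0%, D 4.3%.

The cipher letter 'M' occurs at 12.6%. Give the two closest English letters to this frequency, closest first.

Step 1: Observed frequency of 'M' is 12.6%.
Step 2: Compute distances to each reference frequency and sort:
  E (12.7%): difference = 0.1% <-- BEST
  T (9.1%): difference = 3.5% <-- RUNNER-UP
  A (8.2%): difference = 4.4%
  O (7.5%): difference = 5.1%
  I (7.0%): difference = 5.6%
Step 3: Most likely is 'E' (12.7%, diff 0.1%); second most likely is 'T' (9.1%, diff 3.5%).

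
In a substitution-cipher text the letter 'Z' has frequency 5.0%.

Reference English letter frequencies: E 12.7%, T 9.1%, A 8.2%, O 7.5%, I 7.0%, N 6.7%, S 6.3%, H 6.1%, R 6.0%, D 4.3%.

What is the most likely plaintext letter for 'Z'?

Step 1: The observed frequency is 5.0%.
Step 2: Compare with English frequencies:
  E: 12.7% (difference: 7.7%)
  T: 9.1% (difference: 4.1%)
  A: 8.2% (difference: 3.2%)
  O: 7.5% (difference: 2.5%)
  I: 7.0% (difference: 2.0%)
  N: 6.7% (difference: 1.7%)
  S: 6.3% (difference: 1.3%)
  H: 6.1% (difference: 1.1%)
  R: 6.0% (difference: 1.0%)
  D: 4.3% (difference: 0.7%) <-- closest
Step 3: 'Z' most likely represents 'D' (frequency 4.3%).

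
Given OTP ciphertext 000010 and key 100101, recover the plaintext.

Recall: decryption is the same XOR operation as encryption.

Step 1: XOR ciphertext with key:
  Ciphertext: 000010
  Key:        100101
  XOR:        100111
Step 2: Plaintext = 100111 = 39 in decimal.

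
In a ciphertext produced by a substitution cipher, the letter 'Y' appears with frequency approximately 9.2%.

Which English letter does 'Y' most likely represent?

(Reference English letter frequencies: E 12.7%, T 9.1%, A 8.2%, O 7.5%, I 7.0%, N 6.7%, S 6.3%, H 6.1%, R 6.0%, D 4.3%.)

Step 1: The observed frequency is 9.2%.
Step 2: Compare with English frequencies:
  E: 12.7% (difference: 3.5%)
  T: 9.1% (difference: 0.1%) <-- closest
  A: 8.2% (difference: 1.0%)
  O: 7.5% (difference: 1.7%)
  I: 7.0% (difference: 2.2%)
  N: 6.7% (difference: 2.5%)
  S: 6.3% (difference: 2.9%)
  H: 6.1% (difference: 3.1%)
  R: 6.0% (difference: 3.2%)
  D: 4.3% (difference: 4.9%)
Step 3: 'Y' most likely represents 'T' (frequency 9.1%).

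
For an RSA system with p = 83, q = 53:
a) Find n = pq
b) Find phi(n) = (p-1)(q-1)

Step 1: n = p * q = 83 * 53 = 4399.
Step 2: phi(n) = (p-1)(q-1) = 82 * 52 = 4264.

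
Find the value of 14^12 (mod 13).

Step 1: Compute 14^12 mod 13 step by step, reducing modulo 13 at each step.
  14^1 mod 13 = 1
  14^2 mod 13 = (1 * 14) mod 13 = 1
  14^3 mod 13 = (1 * 14) mod 13 = 1
  14^4 mod 13 = (1 * 14) mod 13 = 1
  14^5 mod 13 = (1 * 14) mod 13 = 1
  14^6 mod 13 = (1 * 14) mod 13 = 1
  14^7 mod 13 = (1 * 14) mod 13 = 1
  14^8 mod 13 = (1 * 14) mod 13 = 1
  14^9 mod 13 = (1 * 14) mod 13 = 1
  14^10 mod 13 = (1 * 14) mod 13 = 1
  14^11 mod 13 = (1 * 14) mod 13 = 1
  14^12 mod 13 = (1 * 14) mod 13 = 1
Step 2: Result = 1.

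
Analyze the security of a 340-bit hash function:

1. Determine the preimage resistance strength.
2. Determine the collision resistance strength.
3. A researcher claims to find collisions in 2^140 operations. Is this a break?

Step 1: Preimage resistance requires brute-force of 2^340 operations.
Step 2: Collision resistance (birthday bound) = 2^(340/2) = 2^170.
Step 3: The claimed attack costs 2^140 operations.
Step 4: Since 2^140 < 2^170, the claimed attack beats the generic birthday bound, so collision resistance is broken.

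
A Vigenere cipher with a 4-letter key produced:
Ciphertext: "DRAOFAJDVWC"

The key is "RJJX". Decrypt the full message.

Step 1: Key 'RJJX' has length 4. Extended key: RJJXRJJXRJJ
Step 2: Decrypt each position:
  D(3) - R(17) = 12 = M
  R(17) - J(9) = 8 = I
  A(0) - J(9) = 17 = R
  O(14) - X(23) = 17 = R
  F(5) - R(17) = 14 = O
  A(0) - J(9) = 17 = R
  J(9) - J(9) = 0 = A
  D(3) - X(23) = 6 = G
  V(21) - R(17) = 4 = E
  W(22) - J(9) = 13 = N
  C(2) - J(9) = 19 = T
Plaintext: MIRRORAGENT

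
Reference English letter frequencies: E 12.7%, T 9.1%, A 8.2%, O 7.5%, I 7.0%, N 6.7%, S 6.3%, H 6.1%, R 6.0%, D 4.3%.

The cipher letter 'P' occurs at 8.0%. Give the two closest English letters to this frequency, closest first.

Step 1: Observed frequency of 'P' is 8.0%.
Step 2: Compute distances to each reference frequency and sort:
  A (8.2%): difference = 0.2% <-- BEST
  O (7.5%): difference = 0.5% <-- RUNNER-UP
  I (7.0%): difference = 1.0%
  T (9.1%): difference = 1.1%
  N (6.7%): difference = 1.3%
Step 3: Most likely is 'A' (8.2%, diff 0.2%); second most likely is 'O' (7.5%, diff 0.5%).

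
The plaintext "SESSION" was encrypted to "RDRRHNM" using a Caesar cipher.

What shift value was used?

Step 1: Compare first letters: S (position 18) -> R (position 17).
Step 2: Shift = (17 - 18) mod 26 = 25.
The shift value is 25.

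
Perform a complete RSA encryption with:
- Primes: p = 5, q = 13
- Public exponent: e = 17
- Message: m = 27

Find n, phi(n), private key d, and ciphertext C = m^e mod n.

Step 1: n = 5 * 13 = 65.
Step 2: phi(n) = (5-1)(13-1) = 4 * 12 = 48.
Step 3: Find d = 17^(-1) mod 48 = 17.
  Verify: 17 * 17 = 289 = 1 (mod 48).
Step 4: C = 27^17 mod 65 = 27.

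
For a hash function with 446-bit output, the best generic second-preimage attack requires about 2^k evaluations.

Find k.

Step 1: The hash has a 446-bit output.
Step 2: Second-preimage resistance means: given a specific input x, it should be infeasible to find a different y with h(y) = h(x).
With a 446-bit output, a generic search for a second preimage costs about 2^446 evaluations (each trial matches the fixed target with probability 2^-446).
Step 3: Security level = 446 bits.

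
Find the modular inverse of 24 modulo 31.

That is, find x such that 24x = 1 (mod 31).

Step 1: We need x such that 24 * x = 1 (mod 31).
Step 2: Using the extended Euclidean algorithm or trial:
  24 * 22 = 528 = 17 * 31 + 1.
Step 3: Since 528 mod 31 = 1, the inverse is x = 22.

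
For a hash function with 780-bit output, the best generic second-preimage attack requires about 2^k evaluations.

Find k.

Step 1: The hash has a 780-bit output.
Step 2: Second-preimage resistance means: given a specific input x, it should be infeasible to find a different y with h(y) = h(x).
With a 780-bit output, a generic search for a second preimage costs about 2^780 evaluations (each trial matches the fixed target with probability 2^-780).
Step 3: Security level = 780 bits.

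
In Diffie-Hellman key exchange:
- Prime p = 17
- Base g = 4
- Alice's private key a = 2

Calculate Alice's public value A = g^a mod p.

Step 1: A = g^a mod p = 4^2 mod 17.
  4^1 mod 17 = 4
  4^2 mod 17 = (4 * 4) mod 17 = 16
Result: A = 16.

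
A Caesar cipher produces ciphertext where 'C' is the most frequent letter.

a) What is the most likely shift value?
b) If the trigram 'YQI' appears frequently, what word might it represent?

Step 1: In English, 'E' is the most frequent letter (12.7%).
Step 2: The most frequent ciphertext letter is 'C' (position 2).
Step 3: Shift = (2 - 4) mod 26 = 24.
Step 4: Decrypt 'YQI' by shifting back 24:
  Y -> A
  Q -> S
  I -> K
Step 5: 'YQI' decrypts to 'ASK'.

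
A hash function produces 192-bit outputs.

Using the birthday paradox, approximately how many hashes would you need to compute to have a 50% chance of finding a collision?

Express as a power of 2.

Step 1: The birthday paradox gives collision probability ~50% after sqrt(2^n) = 2^(n/2) hashes.
Step 2: For 192-bit output: 2^(192/2) = 2^96.
Step 3: Approximately 2^96 hash computations needed.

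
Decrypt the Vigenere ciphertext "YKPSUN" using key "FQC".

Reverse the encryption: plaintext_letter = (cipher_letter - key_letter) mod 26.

Step 1: Extend key: FQCFQC
Step 2: Decrypt each letter (c - k) mod 26:
  Y(24) - F(5) = (24-5) mod 26 = 19 = T
  K(10) - Q(16) = (10-16) mod 26 = 20 = U
  P(15) - C(2) = (15-2) mod 26 = 13 = N
  S(18) - F(5) = (18-5) mod 26 = 13 = N
  U(20) - Q(16) = (20-16) mod 26 = 4 = E
  N(13) - C(2) = (13-2) mod 26 = 11 = L
Plaintext: TUNNEL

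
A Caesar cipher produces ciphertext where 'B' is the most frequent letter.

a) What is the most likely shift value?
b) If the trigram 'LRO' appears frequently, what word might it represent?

Step 1: In English, 'E' is the most frequent letter (12.7%).
Step 2: The most frequent ciphertext letter is 'B' (position 1).
Step 3: Shift = (1 - 4) mod 26 = 23.
Step 4: Decrypt 'LRO' by shifting back 23:
  L -> O
  R -> U
  O -> R
Step 5: 'LRO' decrypts to 'OUR'.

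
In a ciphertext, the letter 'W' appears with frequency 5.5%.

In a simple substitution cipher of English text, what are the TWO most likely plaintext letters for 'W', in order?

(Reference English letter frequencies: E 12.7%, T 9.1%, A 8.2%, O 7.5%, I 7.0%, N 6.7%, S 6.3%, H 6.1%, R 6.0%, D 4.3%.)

Step 1: Observed frequency of 'W' is 5.5%.
Step 2: Compute distances to each reference frequency and sort:
  R (6.0%): difference = 0.5% <-- BEST
  H (6.1%): difference = 0.6% <-- RUNNER-UP
  S (6.3%): difference = 0.8%
  N (6.7%): difference = 1.2%
  D (4.3%): difference = 1.2%
Step 3: Most likely is 'R' (6.0%, diff 0.5%); second most likely is 'H' (6.1%, diff 0.6%).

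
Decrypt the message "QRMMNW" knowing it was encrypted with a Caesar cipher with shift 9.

Step 1: Reverse the shift by subtracting 9 from each letter position.
  Q (position 16) -> position (16-9) mod 26 = 7 -> H
  R (position 17) -> position (17-9) mod 26 = 8 -> I
  M (position 12) -> position (12-9) mod 26 = 3 -> D
  M (position 12) -> position (12-9) mod 26 = 3 -> D
  N (position 13) -> position (13-9) mod 26 = 4 -> E
  W (position 22) -> position (22-9) mod 26 = 13 -> N
Decrypted message: HIDDEN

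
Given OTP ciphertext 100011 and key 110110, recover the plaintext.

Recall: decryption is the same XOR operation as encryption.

Step 1: XOR ciphertext with key:
  Ciphertext: 100011
  Key:        110110
  XOR:        010101
Step 2: Plaintext = 010101 = 21 in decimal.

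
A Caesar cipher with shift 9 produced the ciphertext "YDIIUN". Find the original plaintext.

Step 1: Reverse the shift by subtracting 9 from each letter position.
  Y (position 24) -> position (24-9) mod 26 = 15 -> P
  D (position 3) -> position (3-9) mod 26 = 20 -> U
  I (position 8) -> position (8-9) mod 26 = 25 -> Z
  I (position 8) -> position (8-9) mod 26 = 25 -> Z
  U (position 20) -> position (20-9) mod 26 = 11 -> L
  N (position 13) -> position (13-9) mod 26 = 4 -> E
Decrypted message: PUZZLE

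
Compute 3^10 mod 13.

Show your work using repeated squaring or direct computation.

Step 1: Compute 3^10 mod 13 step by step, reducing modulo 13 at each step.
  3^1 mod 13 = 3
  3^2 mod 13 = (3 * 3) mod 13 = 9
  3^3 mod 13 = (9 * 3) mod 13 = 1
  3^4 mod 13 = (1 * 3) mod 13 = 3
  3^5 mod 13 = (3 * 3) mod 13 = 9
  3^6 mod 13 = (9 * 3) mod 13 = 1
  3^7 mod 13 = (1 * 3) mod 13 = 3
  3^8 mod 13 = (3 * 3) mod 13 = 9
  3^9 mod 13 = (9 * 3) mod 13 = 1
  3^10 mod 13 = (1 * 3) mod 13 = 3
Step 2: Result = 3.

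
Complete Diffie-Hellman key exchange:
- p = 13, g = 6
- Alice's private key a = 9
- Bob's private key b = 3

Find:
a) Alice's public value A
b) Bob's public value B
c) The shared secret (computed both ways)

Step 1: A = g^a mod p = 6^9 mod 13 = 5.
Step 2: B = g^b mod p = 6^3 mod 13 = 8.
Step 3: Alice computes s = B^a mod p = 8^9 mod 13 = 8.
Step 4: Bob computes s = A^b mod p = 5^3 mod 13 = 8.
Both sides agree: shared secret = 8.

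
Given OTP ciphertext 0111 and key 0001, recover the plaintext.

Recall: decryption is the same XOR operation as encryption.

Step 1: XOR ciphertext with key:
  Ciphertext: 0111
  Key:        0001
  XOR:        0110
Step 2: Plaintext = 0110 = 6 in decimal.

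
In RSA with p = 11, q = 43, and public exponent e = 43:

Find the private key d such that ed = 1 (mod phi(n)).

Step 1: n = 11 * 43 = 473.
Step 2: phi(n) = 10 * 42 = 420.
Step 3: Find d such that 43 * d = 1 (mod 420).
Step 4: d = 43^(-1) mod 420 = 127.
Verification: 43 * 127 = 5461 = 13 * 420 + 1.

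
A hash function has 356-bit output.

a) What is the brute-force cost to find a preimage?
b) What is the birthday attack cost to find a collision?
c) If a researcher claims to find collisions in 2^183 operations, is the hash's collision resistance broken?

Step 1: Preimage resistance requires brute-force of 2^356 operations.
Step 2: Collision resistance (birthday bound) = 2^(356/2) = 2^178.
Step 3: The claimed attack costs 2^183 operations.
Step 4: Since 2^183 >= 2^178, the claimed attack is no faster than the generic birthday attack, so this does not break collision resistance.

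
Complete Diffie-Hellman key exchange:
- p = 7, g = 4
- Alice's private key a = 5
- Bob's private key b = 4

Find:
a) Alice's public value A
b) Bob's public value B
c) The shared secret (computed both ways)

Step 1: A = g^a mod p = 4^5 mod 7 = 2.
Step 2: B = g^b mod p = 4^4 mod 7 = 4.
Step 3: Alice computes s = B^a mod p = 4^5 mod 7 = 2.
Step 4: Bob computes s = A^b mod p = 2^4 mod 7 = 2.
Both sides agree: shared secret = 2.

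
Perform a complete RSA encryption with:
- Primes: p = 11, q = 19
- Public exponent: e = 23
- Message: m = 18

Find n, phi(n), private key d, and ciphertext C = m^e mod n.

Step 1: n = 11 * 19 = 209.
Step 2: phi(n) = (11-1)(19-1) = 10 * 18 = 180.
Step 3: Find d = 23^(-1) mod 180 = 47.
  Verify: 23 * 47 = 1081 = 1 (mod 180).
Step 4: C = 18^23 mod 209 = 189.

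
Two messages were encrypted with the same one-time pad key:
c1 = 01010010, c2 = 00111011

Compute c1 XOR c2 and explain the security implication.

Step 1: c1 XOR c2 = (m1 XOR k) XOR (m2 XOR k).
Step 2: By XOR associativity/commutativity: = m1 XOR m2 XOR k XOR k = m1 XOR m2.
Step 3: 01010010 XOR 00111011 = 01101001 = 105.
Step 4: The key cancels out! An attacker learns m1 XOR m2 = 105, revealing the relationship between plaintexts.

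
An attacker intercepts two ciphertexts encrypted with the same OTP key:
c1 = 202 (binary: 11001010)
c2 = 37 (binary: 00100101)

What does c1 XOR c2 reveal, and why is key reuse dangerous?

Step 1: c1 XOR c2 = (m1 XOR k) XOR (m2 XOR k).
Step 2: By XOR associativity/commutativity: = m1 XOR m2 XOR k XOR k = m1 XOR m2.
Step 3: 11001010 XOR 00100101 = 11101111 = 239.
Step 4: The key cancels out! An attacker learns m1 XOR m2 = 239, revealing the relationship between plaintexts.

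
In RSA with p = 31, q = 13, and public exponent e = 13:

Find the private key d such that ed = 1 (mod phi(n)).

Step 1: n = 31 * 13 = 403.
Step 2: phi(n) = 30 * 12 = 360.
Step 3: Find d such that 13 * d = 1 (mod 360).
Step 4: d = 13^(-1) mod 360 = 277.
Verification: 13 * 277 = 3601 = 10 * 360 + 1.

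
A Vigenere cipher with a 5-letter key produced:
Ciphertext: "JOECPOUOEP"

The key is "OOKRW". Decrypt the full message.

Step 1: Key 'OOKRW' has length 5. Extended key: OOKRWOOKRW
Step 2: Decrypt each position:
  J(9) - O(14) = 21 = V
  O(14) - O(14) = 0 = A
  E(4) - K(10) = 20 = U
  C(2) - R(17) = 11 = L
  P(15) - W(22) = 19 = T
  O(14) - O(14) = 0 = A
  U(20) - O(14) = 6 = G
  O(14) - K(10) = 4 = E
  E(4) - R(17) = 13 = N
  P(15) - W(22) = 19 = T
Plaintext: VAULTAGENT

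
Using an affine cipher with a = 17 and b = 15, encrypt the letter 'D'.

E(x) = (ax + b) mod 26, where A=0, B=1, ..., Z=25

Step 1: Convert 'D' to number: x = 3.
Step 2: E(3) = (17 * 3 + 15) mod 26 = 66 mod 26 = 14.
Step 3: Convert 14 back to letter: O.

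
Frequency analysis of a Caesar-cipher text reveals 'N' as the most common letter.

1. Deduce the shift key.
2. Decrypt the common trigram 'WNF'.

Step 1: In English, 'E' is the most frequent letter (12.7%).
Step 2: The most frequent ciphertext letter is 'N' (position 13).
Step 3: Shift = (13 - 4) mod 26 = 9.
Step 4: Decrypt 'WNF' by shifting back 9:
  W -> N
  N -> E
  F -> W
Step 5: 'WNF' decrypts to 'NEW'.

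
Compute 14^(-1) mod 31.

Step 1: We need x such that 14 * x = 1 (mod 31).
Step 2: Using the extended Euclidean algorithm or trial:
  14 * 20 = 280 = 9 * 31 + 1.
Step 3: Since 280 mod 31 = 1, the inverse is x = 20.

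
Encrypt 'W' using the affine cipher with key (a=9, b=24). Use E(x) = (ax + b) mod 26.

Step 1: Convert 'W' to number: x = 22.
Step 2: E(22) = (9 * 22 + 24) mod 26 = 222 mod 26 = 14.
Step 3: Convert 14 back to letter: O.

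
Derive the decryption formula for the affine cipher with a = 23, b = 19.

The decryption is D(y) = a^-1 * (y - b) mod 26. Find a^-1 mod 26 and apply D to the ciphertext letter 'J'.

Step 1: Find a^-1, the modular inverse of 23 mod 26.
Step 2: We need 23 * a^-1 = 1 (mod 26).
Step 3: 23 * 17 = 391 = 15 * 26 + 1, so a^-1 = 17.
Step 4: D(y) = 17(y - 19) mod 26.
Step 5: Apply to 'J' (y = 9): D(9) = 17 * (9 - 19) mod 26 = 17 * -10 mod 26 = 12 -> 'M'.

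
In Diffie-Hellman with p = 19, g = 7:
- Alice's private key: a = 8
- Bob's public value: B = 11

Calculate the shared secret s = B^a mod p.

Step 1: s = B^a mod p = 11^8 mod 19.
  11^1 mod 19 = 11
  11^2 mod 19 = (11 * 11) mod 19 = 7
  11^3 mod 19 = (7 * 11) mod 19 = 1
  11^4 mod 19 = (1 * 11) mod 19 = 11
  11^5 mod 19 = (11 * 11) mod 19 = 7
  11^6 mod 19 = (7 * 11) mod 19 = 1
  11^7 mod 19 = (1 * 11) mod 19 = 11
  11^8 mod 19 = (11 * 11) mod 19 = 7
Result: shared secret = 7.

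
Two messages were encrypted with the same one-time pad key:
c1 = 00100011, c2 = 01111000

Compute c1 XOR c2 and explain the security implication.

Step 1: c1 XOR c2 = (m1 XOR k) XOR (m2 XOR k).
Step 2: By XOR associativity/commutativity: = m1 XOR m2 XOR k XOR k = m1 XOR m2.
Step 3: 00100011 XOR 01111000 = 01011011 = 91.
Step 4: The key cancels out! An attacker learns m1 XOR m2 = 91, revealing the relationship between plaintexts.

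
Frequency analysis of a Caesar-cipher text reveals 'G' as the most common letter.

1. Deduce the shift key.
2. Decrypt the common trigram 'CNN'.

Step 1: In English, 'E' is the most frequent letter (12.7%).
Step 2: The most frequent ciphertext letter is 'G' (position 6).
Step 3: Shift = (6 - 4) mod 26 = 2.
Step 4: Decrypt 'CNN' by shifting back 2:
  C -> A
  N -> L
  N -> L
Step 5: 'CNN' decrypts to 'ALL'.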